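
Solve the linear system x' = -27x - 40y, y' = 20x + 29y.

x(t) = -3C_1e^(t)sin(4t) - C_1e^(t)cos(4t) - C_2e^(t)sin(4t) + 3C_2e^(t)cos(4t), y(t) = 2C_1e^(t)sin(4t) + C_1e^(t)cos(4t) + C_2e^(t)sin(4t) - 2C_2e^(t)cos(4t)

Coefficient matrix A = [[-27, -40], [20, 29]].
Characteristic polynomial det(A - λI) = λ^2 - 2λ + 17 = 0.
Eigenvalues λ = 1 ± 4i (complex conjugate pair).
For λ=1+4i: an eigenvector is (-1,1) - i(-3,2) = (-1 + 3i, 1 - 2i).
A real fundamental pair from Re and Im of e^((1+4i)t)v: X_1 = e^(t)(cos(4t)·(-1,1) + sin(4t)·(-3,2)), X_2 = e^(t)(sin(4t)·(-1,1) - cos(4t)·(-3,2)).
General solution: C_1X_1 + C_2X_2.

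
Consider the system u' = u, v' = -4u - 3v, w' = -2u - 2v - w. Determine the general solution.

Coefficient matrix A = [[1, 0, 0], [-4, -3, 0], [-2, -2, -1]].
det(A - λI) = 0 gives eigenvalues λ = 1, -1, -3.
For λ=1: eigenvector (1,-1,0).
For λ=-1: eigenvector (0,0,1).
For λ=-3: eigenvector (0,1,1).
General solution: K_1e^(t)(1,-1,0) + K_2e^(-t)(0,0,1) + K_3e^(-3t)(0,1,1).

u(t) = K_1e^(t), v(t) = -K_1e^(t) + K_3e^(-3t), w(t) = K_2e^(-t) + K_3e^(-3t)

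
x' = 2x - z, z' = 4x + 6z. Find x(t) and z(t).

x(t) = C_1e^(4t) + C_2te^(4t) - C_2e^(4t), z(t) = -2C_1e^(4t) - 2C_2te^(4t) + C_2e^(4t)

Coefficient matrix A = [[2, -1], [4, 6]].
Characteristic polynomial det(A - λI) = λ^2 - 8λ + 16 = 0.
Single eigenvalue λ = 4 with algebraic multiplicity 2.
Eigenvector v = (1,-2); generalized eigenvector w with (A-λI)w=v is (-1,1).
General solution: e^(4t)[C_1·v + C_2·(t·v + w)].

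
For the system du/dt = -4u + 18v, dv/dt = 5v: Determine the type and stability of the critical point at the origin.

saddle

A = [[-4,18],[0,5]]; det(A-λI) = λ^2 - λ - 20.
λ = -4, 5: opposite signs.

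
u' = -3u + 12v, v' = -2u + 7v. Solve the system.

u(t) = 2c_1e^(3t) + 3c_2e^(t), v(t) = c_1e^(3t) + c_2e^(t)

Coefficient matrix A = [[-3, 12], [-2, 7]].
Characteristic polynomial det(A - λI) = λ^2 - 4λ + 3 = 0.
Eigenvalues λ = 3, 1.
For λ=3: (A-λI) row 1 is [-6, 12], so an eigenvector is (2, 1).
For λ=1: (A-λI) row 1 is [-4, 12], so an eigenvector is (3, 1).
General solution: c_1e^(3t)(2,1) + c_2e^(t)(3,1).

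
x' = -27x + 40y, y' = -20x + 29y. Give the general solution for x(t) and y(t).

x(t) = K_1e^(t)sin(4t) - 3K_1e^(t)cos(4t) - 3K_2e^(t)sin(4t) - K_2e^(t)cos(4t), y(t) = K_1e^(t)sin(4t) - 2K_1e^(t)cos(4t) - 2K_2e^(t)sin(4t) - K_2e^(t)cos(4t)

Coefficient matrix A = [[-27, 40], [-20, 29]].
Characteristic polynomial det(A - λI) = λ^2 - 2λ + 17 = 0.
Eigenvalues λ = 1 ± 4i (complex conjugate pair).
For λ=1+4i: an eigenvector is (-3,-2) - i(1,1) = (-3 - i, -2 - i).
A real fundamental pair from Re and Im of e^((1+4i)t)v: X_1 = e^(t)(cos(4t)·(-3,-2) + sin(4t)·(1,1)), X_2 = e^(t)(sin(4t)·(-3,-2) - cos(4t)·(1,1)).
General solution: K_1X_1 + K_2X_2.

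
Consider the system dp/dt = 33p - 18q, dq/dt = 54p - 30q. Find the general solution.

p(t) = c_1e^(-3t) - 2c_2e^(6t), q(t) = 2c_1e^(-3t) - 3c_2e^(6t)

Coefficient matrix A = [[33, -18], [54, -30]].
Characteristic polynomial det(A - λI) = λ^2 - 3λ - 18 = 0.
Eigenvalues λ = -3, 6.
For λ=-3: (A-λI) row 1 is [36, -18], so an eigenvector is (1, 2).
For λ=6: (A-λI) row 1 is [27, -18], so an eigenvector is (-2, -3).
General solution: c_1e^(-3t)(1,2) + c_2e^(6t)(-2,-3).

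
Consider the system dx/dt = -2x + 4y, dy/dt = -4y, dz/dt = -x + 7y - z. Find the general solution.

Coefficient matrix A = [[-2, 4, 0], [0, -4, 0], [-1, 7, -1]].
det(A - λI) = 0 gives eigenvalues λ = -1, -4, -2.
For λ=-1: eigenvector (0,0,-1).
For λ=-4: eigenvector (-2,1,-3).
For λ=-2: eigenvector (1,0,1).
General solution: c_1e^(-t)(0,0,-1) + c_2e^(-4t)(-2,1,-3) + c_3e^(-2t)(1,0,1).

x(t) = -2c_2e^(-4t) + c_3e^(-2t), y(t) = c_2e^(-4t), z(t) = -c_1e^(-t) - 3c_2e^(-4t) + c_3e^(-2t)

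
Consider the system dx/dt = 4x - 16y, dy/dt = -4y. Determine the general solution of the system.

x(t) = -2K_1e^(-4t) + K_2e^(4t), y(t) = -K_1e^(-4t)

Coefficient matrix A = [[4, -16], [0, -4]].
Characteristic polynomial det(A - λI) = λ^2 - 16 = 0.
Eigenvalues λ = -4, 4.
For λ=-4: (A-λI) row 1 is [8, -16], so an eigenvector is (-2, -1).
For λ=4: (A-λI) row 1 is [0, -16], so an eigenvector is (1, 0).
General solution: K_1e^(-4t)(-2,-1) + K_2e^(4t)(1,0).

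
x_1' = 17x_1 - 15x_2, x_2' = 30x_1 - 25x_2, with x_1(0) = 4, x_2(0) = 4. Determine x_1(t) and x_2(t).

Coefficient matrix A = [[17, -15], [30, -25]].
Characteristic polynomial det(A - λI) = λ^2 + 8λ + 25 = 0.
Eigenvalues λ = -4 ± 3i (complex conjugate pair).
For λ=-4+3i: an eigenvector is (1,1) - i(2,3) = (1 - 2i, 1 - 3i).
A real fundamental pair from Re and Im of e^((-4+3i)t)v: X_1 = e^(-4t)(cos(3t)·(1,1) + sin(3t)·(2,3)), X_2 = e^(-4t)(sin(3t)·(1,1) - cos(3t)·(2,3)).
General solution: C_1X_1 + C_2X_2.
Applying x_1(0)=4, x_2(0)=4 gives C_1=4, C_2=0.

x_1(t) = 8e^(-4t)sin(3t) + 4e^(-4t)cos(3t), x_2(t) = 12e^(-4t)sin(3t) + 4e^(-4t)cos(3t)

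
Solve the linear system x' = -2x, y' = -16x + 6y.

x(t) = C_2e^(-2t), y(t) = -C_1e^(6t) + 2C_2e^(-2t)

Coefficient matrix A = [[-2, 0], [-16, 6]].
Characteristic polynomial det(A - λI) = λ^2 - 4λ - 12 = 0.
Eigenvalues λ = 6, -2.
For λ=6: (A-λI) row 1 is [-8, 0], so an eigenvector is (0, -1).
For λ=-2: (A-λI) row 2 is [-16, 8], so an eigenvector is (1, 2).
General solution: C_1e^(6t)(0,-1) + C_2e^(-2t)(1,2).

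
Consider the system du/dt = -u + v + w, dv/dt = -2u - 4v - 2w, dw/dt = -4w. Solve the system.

u(t) = c_1e^(-2t) - c_2e^(-4t) - c_3e^(-3t), v(t) = -c_1e^(-2t) + 2c_2e^(-4t) + 2c_3e^(-3t), w(t) = c_2e^(-4t)

Coefficient matrix A = [[-1, 1, 1], [-2, -4, -2], [0, 0, -4]].
det(A - λI) = 0 gives eigenvalues λ = -2, -4, -3.
For λ=-2: eigenvector (1,-1,0).
For λ=-4: eigenvector (-1,2,1).
For λ=-3: eigenvector (-1,2,0).
General solution: c_1e^(-2t)(1,-1,0) + c_2e^(-4t)(-1,2,1) + c_3e^(-3t)(-1,2,0).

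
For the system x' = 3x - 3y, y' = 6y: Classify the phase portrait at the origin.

A = [[3,-3],[0,6]]; det(A-λI) = λ^2 - 9λ + 18.
λ = 6, 3: both positive.

unstable node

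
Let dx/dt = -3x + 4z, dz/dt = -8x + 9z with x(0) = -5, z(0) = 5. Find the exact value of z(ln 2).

A = [[-3,4],[-8,9]]; eigenvalues λ = 1, 5.
Eigenvectors: (-1,-1) for λ=1, (-1,-2) for λ=5.
From the initial condition, c_1 = 15, c_2 = -10.
z(ln 2) = (15)(2^1)(-1) + (-10)(2^5)(-2) = 610.

610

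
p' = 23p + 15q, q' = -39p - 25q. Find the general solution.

Coefficient matrix A = [[23, 15], [-39, -25]].
Characteristic polynomial det(A - λI) = λ^2 + 2λ + 10 = 0.
Eigenvalues λ = -1 ± 3i (complex conjugate pair).
For λ=-1+3i: an eigenvector is (2,-3) - i(1,-2) = (2 - i, -3 + 2i).
A real fundamental pair from Re and Im of e^((-1+3i)t)v: X_1 = e^(-t)(cos(3t)·(2,-3) + sin(3t)·(1,-2)), X_2 = e^(-t)(sin(3t)·(2,-3) - cos(3t)·(1,-2)).
General solution: C_1X_1 + C_2X_2.

p(t) = C_1e^(-t)sin(3t) + 2C_1e^(-t)cos(3t) + 2C_2e^(-t)sin(3t) - C_2e^(-t)cos(3t), q(t) = -2C_1e^(-t)sin(3t) - 3C_1e^(-t)cos(3t) - 3C_2e^(-t)sin(3t) + 2C_2e^(-t)cos(3t)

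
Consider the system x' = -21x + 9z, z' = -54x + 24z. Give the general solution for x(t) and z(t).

Coefficient matrix A = [[-21, 9], [-54, 24]].
Characteristic polynomial det(A - λI) = λ^2 - 3λ - 18 = 0.
Eigenvalues λ = 6, -3.
For λ=6: (A-λI) row 1 is [-27, 9], so an eigenvector is (1, 3).
For λ=-3: (A-λI) row 1 is [-18, 9], so an eigenvector is (-1, -2).
General solution: K_1e^(6t)(1,3) + K_2e^(-3t)(-1,-2).

x(t) = K_1e^(6t) - K_2e^(-3t), z(t) = 3K_1e^(6t) - 2K_2e^(-3t)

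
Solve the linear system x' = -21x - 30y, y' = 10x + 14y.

Coefficient matrix A = [[-21, -30], [10, 14]].
Characteristic polynomial det(A - λI) = λ^2 + 7λ + 6 = 0.
Eigenvalues λ = -6, -1.
For λ=-6: (A-λI) row 1 is [-15, -30], so an eigenvector is (-2, 1).
For λ=-1: (A-λI) row 1 is [-20, -30], so an eigenvector is (-3, 2).
General solution: K_1e^(-6t)(-2,1) + K_2e^(-t)(-3,2).

x(t) = -2K_1e^(-6t) - 3K_2e^(-t), y(t) = K_1e^(-6t) + 2K_2e^(-t)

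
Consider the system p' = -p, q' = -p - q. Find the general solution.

Coefficient matrix A = [[-1, 0], [-1, -1]].
Characteristic polynomial det(A - λI) = λ^2 + 2λ + 1 = 0.
Single eigenvalue λ = -1 with algebraic multiplicity 2.
Eigenvector v = (0,1); generalized eigenvector w with (A-λI)w=v is (-1,3).
General solution: e^(-t)[K_1·v + K_2·(t·v + w)].

p(t) = -K_2e^(-t), q(t) = K_1e^(-t) + K_2te^(-t) + 3K_2e^(-t)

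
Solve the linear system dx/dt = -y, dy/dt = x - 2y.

x(t) = c_1e^(-t) + c_2te^(-t), y(t) = c_1e^(-t) + c_2te^(-t) - c_2e^(-t)

Coefficient matrix A = [[0, -1], [1, -2]].
Characteristic polynomial det(A - λI) = λ^2 + 2λ + 1 = 0.
Single eigenvalue λ = -1 with algebraic multiplicity 2.
Eigenvector v = (1,1); generalized eigenvector w with (A-λI)w=v is (0,-1).
General solution: e^(-t)[c_1·v + c_2·(t·v + w)].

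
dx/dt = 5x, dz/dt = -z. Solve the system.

Coefficient matrix A = [[5, 0], [0, -1]].
Characteristic polynomial det(A - λI) = λ^2 - 4λ - 5 = 0.
Eigenvalues λ = -1, 5.
For λ=-1: (A-λI) row 1 is [6, 0], so an eigenvector is (0, -1).
For λ=5: (A-λI) row 2 is [0, -6], so an eigenvector is (1, 0).
General solution: K_1e^(-t)(0,-1) + K_2e^(5t)(1,0).

x(t) = K_2e^(5t), z(t) = -K_1e^(-t)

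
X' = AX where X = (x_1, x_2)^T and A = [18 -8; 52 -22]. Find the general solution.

Coefficient matrix A = [[18, -8], [52, -22]].
Characteristic polynomial det(A - λI) = λ^2 + 4λ + 20 = 0.
Eigenvalues λ = -2 ± 4i (complex conjugate pair).
For λ=-2+4i: an eigenvector is (1,3) - i(-1,-2) = (1 + i, 3 + 2i).
A real fundamental pair from Re and Im of e^((-2+4i)t)v: X_1 = e^(-2t)(cos(4t)·(1,3) + sin(4t)·(-1,-2)), X_2 = e^(-2t)(sin(4t)·(1,3) - cos(4t)·(-1,-2)).
General solution: K_1X_1 + K_2X_2.

x_1(t) = -K_1e^(-2t)sin(4t) + K_1e^(-2t)cos(4t) + K_2e^(-2t)sin(4t) + K_2e^(-2t)cos(4t), x_2(t) = -2K_1e^(-2t)sin(4t) + 3K_1e^(-2t)cos(4t) + 3K_2e^(-2t)sin(4t) + 2K_2e^(-2t)cos(4t)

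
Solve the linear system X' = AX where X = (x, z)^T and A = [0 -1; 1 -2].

x(t) = C_1e^(-t) + C_2te^(-t) - C_2e^(-t), z(t) = C_1e^(-t) + C_2te^(-t) - 2C_2e^(-t)

Coefficient matrix A = [[0, -1], [1, -2]].
Characteristic polynomial det(A - λI) = λ^2 + 2λ + 1 = 0.
Single eigenvalue λ = -1 with algebraic multiplicity 2.
Eigenvector v = (1,1); generalized eigenvector w with (A-λI)w=v is (-1,-2).
General solution: e^(-t)[C_1·v + C_2·(t·v + w)].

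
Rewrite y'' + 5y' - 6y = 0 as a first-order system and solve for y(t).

y(t) = K_1e^(t) + K_2e^(-6t)

Let x_1 = y, x_2 = y'. Then x_1' = x_2 and x_2' = 6x_1 - 5x_2.
A = [[0,1],[6,-5]]; det(A-λI) = λ^2 + 5λ - 6.
Eigenvalues λ = 1, -6 with eigenvectors (1,1), (1,-6).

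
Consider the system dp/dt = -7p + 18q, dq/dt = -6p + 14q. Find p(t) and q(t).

p(t) = -2K_1e^(2t) - 3K_2e^(5t), q(t) = -K_1e^(2t) - 2K_2e^(5t)

Coefficient matrix A = [[-7, 18], [-6, 14]].
Characteristic polynomial det(A - λI) = λ^2 - 7λ + 10 = 0.
Eigenvalues λ = 2, 5.
For λ=2: (A-λI) row 1 is [-9, 18], so an eigenvector is (-2, -1).
For λ=5: (A-λI) row 1 is [-12, 18], so an eigenvector is (-3, -2).
General solution: K_1e^(2t)(-2,-1) + K_2e^(5t)(-3,-2).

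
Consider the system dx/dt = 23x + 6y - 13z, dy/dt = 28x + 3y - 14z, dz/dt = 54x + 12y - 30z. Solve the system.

Coefficient matrix A = [[23, 6, -13], [28, 3, -14], [54, 12, -30]].
det(A - λI) = 0 gives eigenvalues λ = -3, 3, -4.
For λ=-3: eigenvector (1,0,2).
For λ=3: eigenvector (1,1,2).
For λ=-4: eigenvector (1,2,3).
General solution: C_1e^(-3t)(1,0,2) + C_2e^(3t)(1,1,2) + C_3e^(-4t)(1,2,3).

x(t) = C_1e^(-3t) + C_2e^(3t) + C_3e^(-4t), y(t) = C_2e^(3t) + 2C_3e^(-4t), z(t) = 2C_1e^(-3t) + 2C_2e^(3t) + 3C_3e^(-4t)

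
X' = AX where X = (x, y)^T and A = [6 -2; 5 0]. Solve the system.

Coefficient matrix A = [[6, -2], [5, 0]].
Characteristic polynomial det(A - λI) = λ^2 - 6λ + 10 = 0.
Eigenvalues λ = 3 ± i (complex conjugate pair).
For λ=3+i: an eigenvector is (-1,-1) - i(-1,-2) = (-1 + i, -1 + 2i).
A real fundamental pair from Re and Im of e^((3+i)t)v: X_1 = e^(3t)(cos(t)·(-1,-1) + sin(t)·(-1,-2)), X_2 = e^(3t)(sin(t)·(-1,-1) - cos(t)·(-1,-2)).
General solution: C_1X_1 + C_2X_2.

x(t) = -C_1e^(3t)sin(t) - C_1e^(3t)cos(t) - C_2e^(3t)sin(t) + C_2e^(3t)cos(t), y(t) = -2C_1e^(3t)sin(t) - C_1e^(3t)cos(t) - C_2e^(3t)sin(t) + 2C_2e^(3t)cos(t)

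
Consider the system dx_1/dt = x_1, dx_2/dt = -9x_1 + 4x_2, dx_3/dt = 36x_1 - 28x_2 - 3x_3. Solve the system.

Coefficient matrix A = [[1, 0, 0], [-9, 4, 0], [36, -28, -3]].
det(A - λI) = 0 gives eigenvalues λ = -3, 4, 1.
For λ=-3: eigenvector (0,0,1).
For λ=4: eigenvector (0,1,-4).
For λ=1: eigenvector (1,3,-12).
General solution: C_1e^(-3t)(0,0,1) + C_2e^(4t)(0,1,-4) + C_3e^(t)(1,3,-12).

x_1(t) = C_3e^(t), x_2(t) = C_2e^(4t) + 3C_3e^(t), x_3(t) = C_1e^(-3t) - 4C_2e^(4t) - 12C_3e^(t)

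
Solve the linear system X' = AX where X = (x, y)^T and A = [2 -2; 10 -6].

Coefficient matrix A = [[2, -2], [10, -6]].
Characteristic polynomial det(A - λI) = λ^2 + 4λ + 8 = 0.
Eigenvalues λ = -2 ± 2i (complex conjugate pair).
For λ=-2+2i: an eigenvector is (0,1) - i(-1,-2) = (0 + i, 1 + 2i).
A real fundamental pair from Re and Im of e^((-2+2i)t)v: X_1 = e^(-2t)(cos(2t)·(0,1) + sin(2t)·(-1,-2)), X_2 = e^(-2t)(sin(2t)·(0,1) - cos(2t)·(-1,-2)).
General solution: c_1X_1 + c_2X_2.

x(t) = -c_1e^(-2t)sin(2t) + c_2e^(-2t)cos(2t), y(t) = -2c_1e^(-2t)sin(2t) + c_1e^(-2t)cos(2t) + c_2e^(-2t)sin(2t) + 2c_2e^(-2t)cos(2t)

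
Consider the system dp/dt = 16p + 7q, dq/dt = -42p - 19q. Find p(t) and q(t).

Coefficient matrix A = [[16, 7], [-42, -19]].
Characteristic polynomial det(A - λI) = λ^2 + 3λ - 10 = 0.
Eigenvalues λ = 2, -5.
For λ=2: (A-λI) row 1 is [14, 7], so an eigenvector is (-1, 2).
For λ=-5: (A-λI) row 1 is [21, 7], so an eigenvector is (1, -3).
General solution: C_1e^(2t)(-1,2) + C_2e^(-5t)(1,-3).

p(t) = -C_1e^(2t) + C_2e^(-5t), q(t) = 2C_1e^(2t) - 3C_2e^(-5t)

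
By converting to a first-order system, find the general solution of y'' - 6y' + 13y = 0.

y(t) = C_1e^(3t)cos(2t) + C_2e^(3t)sin(2t)

Let x_1 = y, x_2 = y'. Then x_1' = x_2 and x_2' = -13x_1 + 6x_2.
A = [[0,1],[-13,6]]; det(A-λI) = λ^2 - 6λ + 13.
Eigenvalues λ = 3 ± 2i.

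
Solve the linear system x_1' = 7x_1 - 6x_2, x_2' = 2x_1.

x_1(t) = -3c_1e^(3t) + 2c_2e^(4t), x_2(t) = -2c_1e^(3t) + c_2e^(4t)

Coefficient matrix A = [[7, -6], [2, 0]].
Characteristic polynomial det(A - λI) = λ^2 - 7λ + 12 = 0.
Eigenvalues λ = 3, 4.
For λ=3: (A-λI) row 1 is [4, -6], so an eigenvector is (-3, -2).
For λ=4: (A-λI) row 1 is [3, -6], so an eigenvector is (2, 1).
General solution: c_1e^(3t)(-3,-2) + c_2e^(4t)(2,1).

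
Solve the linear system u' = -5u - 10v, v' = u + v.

Coefficient matrix A = [[-5, -10], [1, 1]].
Characteristic polynomial det(A - λI) = λ^2 + 4λ + 5 = 0.
Eigenvalues λ = -2 ± i (complex conjugate pair).
For λ=-2+i: an eigenvector is (3,-1) - i(1,0) = (3 - i, -1).
A real fundamental pair from Re and Im of e^((-2+i)t)v: X_1 = e^(-2t)(cos(t)·(3,-1) + sin(t)·(1,0)), X_2 = e^(-2t)(sin(t)·(3,-1) - cos(t)·(1,0)).
General solution: K_1X_1 + K_2X_2.

u(t) = K_1e^(-2t)sin(t) + 3K_1e^(-2t)cos(t) + 3K_2e^(-2t)sin(t) - K_2e^(-2t)cos(t), v(t) = -K_1e^(-2t)cos(t) - K_2e^(-2t)sin(t)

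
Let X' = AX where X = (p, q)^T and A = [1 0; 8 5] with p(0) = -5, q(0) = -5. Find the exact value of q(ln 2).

-460

A = [[1,0],[8,5]]; eigenvalues λ = 5, 1.
Eigenvectors: (0,1) for λ=5, (1,-2) for λ=1.
From the initial condition, c_1 = -15, c_2 = -5.
q(ln 2) = (-15)(2^5)(1) + (-5)(2^1)(-2) = -460.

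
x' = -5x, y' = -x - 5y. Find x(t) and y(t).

Coefficient matrix A = [[-5, 0], [-1, -5]].
Characteristic polynomial det(A - λI) = λ^2 + 10λ + 25 = 0.
Single eigenvalue λ = -5 with algebraic multiplicity 2.
Eigenvector v = (0,1); generalized eigenvector w with (A-λI)w=v is (-1,3).
General solution: e^(-5t)[C_1·v + C_2·(t·v + w)].

x(t) = -C_2e^(-5t), y(t) = C_1e^(-5t) + C_2te^(-5t) + 3C_2e^(-5t)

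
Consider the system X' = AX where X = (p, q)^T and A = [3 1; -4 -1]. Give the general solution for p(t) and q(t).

p(t) = -K_1e^(t) - K_2te^(t) - 2K_2e^(t), q(t) = 2K_1e^(t) + 2K_2te^(t) + 3K_2e^(t)

Coefficient matrix A = [[3, 1], [-4, -1]].
Characteristic polynomial det(A - λI) = λ^2 - 2λ + 1 = 0.
Single eigenvalue λ = 1 with algebraic multiplicity 2.
Eigenvector v = (-1,2); generalized eigenvector w with (A-λI)w=v is (-2,3).
General solution: e^(t)[K_1·v + K_2·(t·v + w)].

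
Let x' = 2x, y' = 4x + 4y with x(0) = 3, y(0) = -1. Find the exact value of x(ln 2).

12

A = [[2,0],[4,4]]; eigenvalues λ = 4, 2.
Eigenvectors: (0,1) for λ=4, (1,-2) for λ=2.
From the initial condition, c_1 = 5, c_2 = 3.
x(ln 2) = (5)(2^4)(0) + (3)(2^2)(1) = 12.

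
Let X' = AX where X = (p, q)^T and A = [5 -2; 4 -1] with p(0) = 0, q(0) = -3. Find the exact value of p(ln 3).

72

A = [[5,-2],[4,-1]]; eigenvalues λ = 1, 3.
Eigenvectors: (1,2) for λ=1, (1,1) for λ=3.
From the initial condition, c_1 = -3, c_2 = 3.
p(ln 3) = (-3)(3^1)(1) + (3)(3^3)(1) = 72.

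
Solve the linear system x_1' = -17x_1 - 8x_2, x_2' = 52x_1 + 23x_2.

x_1(t) = C_1e^(3t)sin(4t) + C_1e^(3t)cos(4t) + C_2e^(3t)sin(4t) - C_2e^(3t)cos(4t), x_2(t) = -2C_1e^(3t)sin(4t) - 3C_1e^(3t)cos(4t) - 3C_2e^(3t)sin(4t) + 2C_2e^(3t)cos(4t)

Coefficient matrix A = [[-17, -8], [52, 23]].
Characteristic polynomial det(A - λI) = λ^2 - 6λ + 25 = 0.
Eigenvalues λ = 3 ± 4i (complex conjugate pair).
For λ=3+4i: an eigenvector is (1,-3) - i(1,-2) = (1 - i, -3 + 2i).
A real fundamental pair from Re and Im of e^((3+4i)t)v: X_1 = e^(3t)(cos(4t)·(1,-3) + sin(4t)·(1,-2)), X_2 = e^(3t)(sin(4t)·(1,-3) - cos(4t)·(1,-2)).
General solution: C_1X_1 + C_2X_2.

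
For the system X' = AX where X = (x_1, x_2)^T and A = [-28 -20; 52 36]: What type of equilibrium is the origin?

A = [[-28,-20],[52,36]]; det(A-λI) = λ^2 - 8λ + 32.
λ = 4 ± 4i: positive real part.

unstable spiral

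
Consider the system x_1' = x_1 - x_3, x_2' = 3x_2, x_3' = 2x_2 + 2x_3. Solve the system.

x_1(t) = C_1e^(t) - C_2e^(3t) - C_3e^(2t), x_2(t) = C_2e^(3t), x_3(t) = 2C_2e^(3t) + C_3e^(2t)

Coefficient matrix A = [[1, 0, -1], [0, 3, 0], [0, 2, 2]].
det(A - λI) = 0 gives eigenvalues λ = 1, 3, 2.
For λ=1: eigenvector (1,0,0).
For λ=3: eigenvector (-1,1,2).
For λ=2: eigenvector (-1,0,1).
General solution: C_1e^(t)(1,0,0) + C_2e^(3t)(-1,1,2) + C_3e^(2t)(-1,0,1).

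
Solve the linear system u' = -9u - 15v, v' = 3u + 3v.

Coefficient matrix A = [[-9, -15], [3, 3]].
Characteristic polynomial det(A - λI) = λ^2 + 6λ + 18 = 0.
Eigenvalues λ = -3 ± 3i (complex conjugate pair).
For λ=-3+3i: an eigenvector is (-1,0) - i(2,-1) = (-1 - 2i, 0 + i).
A real fundamental pair from Re and Im of e^((-3+3i)t)v: X_1 = e^(-3t)(cos(3t)·(-1,0) + sin(3t)·(2,-1)), X_2 = e^(-3t)(sin(3t)·(-1,0) - cos(3t)·(2,-1)).
General solution: C_1X_1 + C_2X_2.

u(t) = 2C_1e^(-3t)sin(3t) - C_1e^(-3t)cos(3t) - C_2e^(-3t)sin(3t) - 2C_2e^(-3t)cos(3t), v(t) = -C_1e^(-3t)sin(3t) + C_2e^(-3t)cos(3t)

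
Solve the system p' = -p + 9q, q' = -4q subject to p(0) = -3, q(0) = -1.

Coefficient matrix A = [[-1, 9], [0, -4]].
Characteristic polynomial det(A - λI) = λ^2 + 5λ + 4 = 0.
Eigenvalues λ = -1, -4.
For λ=-1: (A-λI) row 1 is [0, 9], so an eigenvector is (-1, 0).
For λ=-4: (A-λI) row 1 is [3, 9], so an eigenvector is (3, -1).
General solution: C_1e^(-t)(-1,0) + C_2e^(-4t)(3,-1).
Applying p(0)=-3, q(0)=-1 gives C_1=6, C_2=1.

p(t) = -6e^(-t) + 3e^(-4t), q(t) = -e^(-4t)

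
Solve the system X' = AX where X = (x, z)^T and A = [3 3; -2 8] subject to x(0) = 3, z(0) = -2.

x(t) = -12e^(6t) + 15e^(5t), z(t) = -12e^(6t) + 10e^(5t)

Coefficient matrix A = [[3, 3], [-2, 8]].
Characteristic polynomial det(A - λI) = λ^2 - 11λ + 30 = 0.
Eigenvalues λ = 6, 5.
For λ=6: (A-λI) row 1 is [-3, 3], so an eigenvector is (1, 1).
For λ=5: (A-λI) row 1 is [-2, 3], so an eigenvector is (3, 2).
General solution: C_1e^(6t)(1,1) + C_2e^(5t)(3,2).
Applying x(0)=3, z(0)=-2 gives C_1=-12, C_2=5.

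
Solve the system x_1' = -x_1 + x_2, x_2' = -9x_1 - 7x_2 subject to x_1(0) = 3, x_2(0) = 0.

x_1(t) = 9te^(-4t) + 3e^(-4t), x_2(t) = -27te^(-4t)

Coefficient matrix A = [[-1, 1], [-9, -7]].
Characteristic polynomial det(A - λI) = λ^2 + 8λ + 16 = 0.
Single eigenvalue λ = -4 with algebraic multiplicity 2.
Eigenvector v = (1,-3); generalized eigenvector w with (A-λI)w=v is (1,-2).
General solution: e^(-4t)[c_1·v + c_2·(t·v + w)].
Applying x_1(0)=3, x_2(0)=0 gives c_1=-6, c_2=9.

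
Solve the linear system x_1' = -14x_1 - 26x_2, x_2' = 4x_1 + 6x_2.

Coefficient matrix A = [[-14, -26], [4, 6]].
Characteristic polynomial det(A - λI) = λ^2 + 8λ + 20 = 0.
Eigenvalues λ = -4 ± 2i (complex conjugate pair).
For λ=-4+2i: an eigenvector is (3,-1) - i(-2,1) = (3 + 2i, -1 - i).
A real fundamental pair from Re and Im of e^((-4+2i)t)v: X_1 = e^(-4t)(cos(2t)·(3,-1) + sin(2t)·(-2,1)), X_2 = e^(-4t)(sin(2t)·(3,-1) - cos(2t)·(-2,1)).
General solution: C_1X_1 + C_2X_2.

x_1(t) = -2C_1e^(-4t)sin(2t) + 3C_1e^(-4t)cos(2t) + 3C_2e^(-4t)sin(2t) + 2C_2e^(-4t)cos(2t), x_2(t) = C_1e^(-4t)sin(2t) - C_1e^(-4t)cos(2t) - C_2e^(-4t)sin(2t) - C_2e^(-4t)cos(2t)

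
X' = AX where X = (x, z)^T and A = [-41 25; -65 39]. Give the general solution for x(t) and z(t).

Coefficient matrix A = [[-41, 25], [-65, 39]].
Characteristic polynomial det(A - λI) = λ^2 + 2λ + 26 = 0.
Eigenvalues λ = -1 ± 5i (complex conjugate pair).
For λ=-1+5i: an eigenvector is (-1,-2) - i(-2,-3) = (-1 + 2i, -2 + 3i).
A real fundamental pair from Re and Im of e^((-1+5i)t)v: X_1 = e^(-t)(cos(5t)·(-1,-2) + sin(5t)·(-2,-3)), X_2 = e^(-t)(sin(5t)·(-1,-2) - cos(5t)·(-2,-3)).
General solution: c_1X_1 + c_2X_2.

x(t) = -2c_1e^(-t)sin(5t) - c_1e^(-t)cos(5t) - c_2e^(-t)sin(5t) + 2c_2e^(-t)cos(5t), z(t) = -3c_1e^(-t)sin(5t) - 2c_1e^(-t)cos(5t) - 2c_2e^(-t)sin(5t) + 3c_2e^(-t)cos(5t)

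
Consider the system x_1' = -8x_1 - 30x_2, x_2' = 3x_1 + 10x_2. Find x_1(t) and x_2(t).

Coefficient matrix A = [[-8, -30], [3, 10]].
Characteristic polynomial det(A - λI) = λ^2 - 2λ + 10 = 0.
Eigenvalues λ = 1 ± 3i (complex conjugate pair).
For λ=1+3i: an eigenvector is (3,-1) - i(1,0) = (3 - i, -1).
A real fundamental pair from Re and Im of e^((1+3i)t)v: X_1 = e^(t)(cos(3t)·(3,-1) + sin(3t)·(1,0)), X_2 = e^(t)(sin(3t)·(3,-1) - cos(3t)·(1,0)).
General solution: C_1X_1 + C_2X_2.

x_1(t) = C_1e^(t)sin(3t) + 3C_1e^(t)cos(3t) + 3C_2e^(t)sin(3t) - C_2e^(t)cos(3t), x_2(t) = -C_1e^(t)cos(3t) - C_2e^(t)sin(3t)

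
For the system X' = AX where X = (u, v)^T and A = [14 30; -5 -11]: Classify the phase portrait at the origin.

saddle

A = [[14,30],[-5,-11]]; det(A-λI) = λ^2 - 3λ - 4.
λ = 4, -1: opposite signs.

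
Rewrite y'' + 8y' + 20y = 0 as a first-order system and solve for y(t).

y(t) = K_1e^(-4t)cos(2t) + K_2e^(-4t)sin(2t)

Let x_1 = y, x_2 = y'. Then x_1' = x_2 and x_2' = -20x_1 - 8x_2.
A = [[0,1],[-20,-8]]; det(A-λI) = λ^2 + 8λ + 20.
Eigenvalues λ = -4 ± 2i.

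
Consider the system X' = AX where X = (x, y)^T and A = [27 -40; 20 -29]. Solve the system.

Coefficient matrix A = [[27, -40], [20, -29]].
Characteristic polynomial det(A - λI) = λ^2 + 2λ + 17 = 0.
Eigenvalues λ = -1 ± 4i (complex conjugate pair).
For λ=-1+4i: an eigenvector is (-1,-1) - i(3,2) = (-1 - 3i, -1 - 2i).
A real fundamental pair from Re and Im of e^((-1+4i)t)v: X_1 = e^(-t)(cos(4t)·(-1,-1) + sin(4t)·(3,2)), X_2 = e^(-t)(sin(4t)·(-1,-1) - cos(4t)·(3,2)).
General solution: C_1X_1 + C_2X_2.

x(t) = 3C_1e^(-t)sin(4t) - C_1e^(-t)cos(4t) - C_2e^(-t)sin(4t) - 3C_2e^(-t)cos(4t), y(t) = 2C_1e^(-t)sin(4t) - C_1e^(-t)cos(4t) - C_2e^(-t)sin(4t) - 2C_2e^(-t)cos(4t)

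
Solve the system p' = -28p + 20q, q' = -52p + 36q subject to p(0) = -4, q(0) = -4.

p(t) = 12e^(4t)sin(4t) - 4e^(4t)cos(4t), q(t) = 20e^(4t)sin(4t) - 4e^(4t)cos(4t)

Coefficient matrix A = [[-28, 20], [-52, 36]].
Characteristic polynomial det(A - λI) = λ^2 - 8λ + 32 = 0.
Eigenvalues λ = 4 ± 4i (complex conjugate pair).
For λ=4+4i: an eigenvector is (-1,-2) - i(-2,-3) = (-1 + 2i, -2 + 3i).
A real fundamental pair from Re and Im of e^((4+4i)t)v: X_1 = e^(4t)(cos(4t)·(-1,-2) + sin(4t)·(-2,-3)), X_2 = e^(4t)(sin(4t)·(-1,-2) - cos(4t)·(-2,-3)).
General solution: K_1X_1 + K_2X_2.
Applying p(0)=-4, q(0)=-4 gives K_1=-4, K_2=-4.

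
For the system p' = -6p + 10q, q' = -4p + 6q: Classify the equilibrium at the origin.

A = [[-6,10],[-4,6]]; det(A-λI) = λ^2 + 4.
λ = 0 ± 2i: zero real part.

center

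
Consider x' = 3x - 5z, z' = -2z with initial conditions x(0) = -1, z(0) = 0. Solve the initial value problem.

Coefficient matrix A = [[3, -5], [0, -2]].
Characteristic polynomial det(A - λI) = λ^2 - λ - 6 = 0.
Eigenvalues λ = -2, 3.
For λ=-2: (A-λI) row 1 is [5, -5], so an eigenvector is (1, 1).
For λ=3: (A-λI) row 1 is [0, -5], so an eigenvector is (-1, 0).
General solution: C_1e^(-2t)(1,1) + C_2e^(3t)(-1,0).
Applying x(0)=-1, z(0)=0 gives C_1=0, C_2=1.

x(t) = -e^(3t), z(t) = 0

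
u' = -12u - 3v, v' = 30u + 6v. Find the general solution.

Coefficient matrix A = [[-12, -3], [30, 6]].
Characteristic polynomial det(A - λI) = λ^2 + 6λ + 18 = 0.
Eigenvalues λ = -3 ± 3i (complex conjugate pair).
For λ=-3+3i: an eigenvector is (0,1) - i(-1,3) = (0 + i, 1 - 3i).
A real fundamental pair from Re and Im of e^((-3+3i)t)v: X_1 = e^(-3t)(cos(3t)·(0,1) + sin(3t)·(-1,3)), X_2 = e^(-3t)(sin(3t)·(0,1) - cos(3t)·(-1,3)).
General solution: c_1X_1 + c_2X_2.

u(t) = -c_1e^(-3t)sin(3t) + c_2e^(-3t)cos(3t), v(t) = 3c_1e^(-3t)sin(3t) + c_1e^(-3t)cos(3t) + c_2e^(-3t)sin(3t) - 3c_2e^(-3t)cos(3t)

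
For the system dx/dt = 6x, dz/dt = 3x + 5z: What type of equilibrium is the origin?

A = [[6,0],[3,5]]; det(A-λI) = λ^2 - 11λ + 30.
λ = 5, 6: both positive.

unstable node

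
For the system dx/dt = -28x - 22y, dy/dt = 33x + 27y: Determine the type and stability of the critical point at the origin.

saddle

A = [[-28,-22],[33,27]]; det(A-λI) = λ^2 + λ - 30.
λ = 5, -6: opposite signs.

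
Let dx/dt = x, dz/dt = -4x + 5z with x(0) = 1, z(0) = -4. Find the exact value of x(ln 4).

A = [[1,0],[-4,5]]; eigenvalues λ = 1, 5.
Eigenvectors: (1,1) for λ=1, (0,-1) for λ=5.
From the initial condition, c_1 = 1, c_2 = 5.
x(ln 4) = (1)(4^1)(1) + (5)(4^5)(0) = 4.

4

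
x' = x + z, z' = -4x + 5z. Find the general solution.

Coefficient matrix A = [[1, 1], [-4, 5]].
Characteristic polynomial det(A - λI) = λ^2 - 6λ + 9 = 0.
Single eigenvalue λ = 3 with algebraic multiplicity 2.
Eigenvector v = (1,2); generalized eigenvector w with (A-λI)w=v is (-2,-3).
General solution: e^(3t)[C_1·v + C_2·(t·v + w)].

x(t) = C_1e^(3t) + C_2te^(3t) - 2C_2e^(3t), z(t) = 2C_1e^(3t) + 2C_2te^(3t) - 3C_2e^(3t)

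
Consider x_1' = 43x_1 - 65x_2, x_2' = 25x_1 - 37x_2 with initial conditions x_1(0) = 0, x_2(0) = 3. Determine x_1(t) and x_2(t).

Coefficient matrix A = [[43, -65], [25, -37]].
Characteristic polynomial det(A - λI) = λ^2 - 6λ + 34 = 0.
Eigenvalues λ = 3 ± 5i (complex conjugate pair).
For λ=3+5i: an eigenvector is (2,1) - i(3,2) = (2 - 3i, 1 - 2i).
A real fundamental pair from Re and Im of e^((3+5i)t)v: X_1 = e^(3t)(cos(5t)·(2,1) + sin(5t)·(3,2)), X_2 = e^(3t)(sin(5t)·(2,1) - cos(5t)·(3,2)).
General solution: C_1X_1 + C_2X_2.
Applying x_1(0)=0, x_2(0)=3 gives C_1=-9, C_2=-6.

x_1(t) = -39e^(3t)sin(5t), x_2(t) = -24e^(3t)sin(5t) + 3e^(3t)cos(5t)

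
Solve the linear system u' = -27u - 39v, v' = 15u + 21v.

u(t) = 3C_1e^(-3t)sin(3t) - 2C_1e^(-3t)cos(3t) - 2C_2e^(-3t)sin(3t) - 3C_2e^(-3t)cos(3t), v(t) = -2C_1e^(-3t)sin(3t) + C_1e^(-3t)cos(3t) + C_2e^(-3t)sin(3t) + 2C_2e^(-3t)cos(3t)

Coefficient matrix A = [[-27, -39], [15, 21]].
Characteristic polynomial det(A - λI) = λ^2 + 6λ + 18 = 0.
Eigenvalues λ = -3 ± 3i (complex conjugate pair).
For λ=-3+3i: an eigenvector is (-2,1) - i(3,-2) = (-2 - 3i, 1 + 2i).
A real fundamental pair from Re and Im of e^((-3+3i)t)v: X_1 = e^(-3t)(cos(3t)·(-2,1) + sin(3t)·(3,-2)), X_2 = e^(-3t)(sin(3t)·(-2,1) - cos(3t)·(3,-2)).
General solution: C_1X_1 + C_2X_2.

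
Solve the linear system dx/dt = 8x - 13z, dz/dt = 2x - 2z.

Coefficient matrix A = [[8, -13], [2, -2]].
Characteristic polynomial det(A - λI) = λ^2 - 6λ + 10 = 0.
Eigenvalues λ = 3 ± i (complex conjugate pair).
For λ=3+i: an eigenvector is (-2,-1) - i(3,1) = (-2 - 3i, -1 - i).
A real fundamental pair from Re and Im of e^((3+i)t)v: X_1 = e^(3t)(cos(t)·(-2,-1) + sin(t)·(3,1)), X_2 = e^(3t)(sin(t)·(-2,-1) - cos(t)·(3,1)).
General solution: c_1X_1 + c_2X_2.

x(t) = 3c_1e^(3t)sin(t) - 2c_1e^(3t)cos(t) - 2c_2e^(3t)sin(t) - 3c_2e^(3t)cos(t), z(t) = c_1e^(3t)sin(t) - c_1e^(3t)cos(t) - c_2e^(3t)sin(t) - c_2e^(3t)cos(t)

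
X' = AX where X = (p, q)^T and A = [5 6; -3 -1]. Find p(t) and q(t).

p(t) = C_1e^(2t)sin(3t) - C_1e^(2t)cos(3t) - C_2e^(2t)sin(3t) - C_2e^(2t)cos(3t), q(t) = C_1e^(2t)cos(3t) + C_2e^(2t)sin(3t)

Coefficient matrix A = [[5, 6], [-3, -1]].
Characteristic polynomial det(A - λI) = λ^2 - 4λ + 13 = 0.
Eigenvalues λ = 2 ± 3i (complex conjugate pair).
For λ=2+3i: an eigenvector is (-1,1) - i(1,0) = (-1 - i, 1).
A real fundamental pair from Re and Im of e^((2+3i)t)v: X_1 = e^(2t)(cos(3t)·(-1,1) + sin(3t)·(1,0)), X_2 = e^(2t)(sin(3t)·(-1,1) - cos(3t)·(1,0)).
General solution: C_1X_1 + C_2X_2.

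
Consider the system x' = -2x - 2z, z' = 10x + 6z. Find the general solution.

Coefficient matrix A = [[-2, -2], [10, 6]].
Characteristic polynomial det(A - λI) = λ^2 - 4λ + 8 = 0.
Eigenvalues λ = 2 ± 2i (complex conjugate pair).
For λ=2+2i: an eigenvector is (-1,2) - i(0,-1) = (-1, 2 + i).
A real fundamental pair from Re and Im of e^((2+2i)t)v: X_1 = e^(2t)(cos(2t)·(-1,2) + sin(2t)·(0,-1)), X_2 = e^(2t)(sin(2t)·(-1,2) - cos(2t)·(0,-1)).
General solution: c_1X_1 + c_2X_2.

x(t) = -c_1e^(2t)cos(2t) - c_2e^(2t)sin(2t), z(t) = -c_1e^(2t)sin(2t) + 2c_1e^(2t)cos(2t) + 2c_2e^(2t)sin(2t) + c_2e^(2t)cos(2t)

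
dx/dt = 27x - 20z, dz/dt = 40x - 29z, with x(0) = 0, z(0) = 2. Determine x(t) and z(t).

x(t) = -10e^(-t)sin(4t), z(t) = -14e^(-t)sin(4t) + 2e^(-t)cos(4t)

Coefficient matrix A = [[27, -20], [40, -29]].
Characteristic polynomial det(A - λI) = λ^2 + 2λ + 17 = 0.
Eigenvalues λ = -1 ± 4i (complex conjugate pair).
For λ=-1+4i: an eigenvector is (2,3) - i(-1,-1) = (2 + i, 3 + i).
A real fundamental pair from Re and Im of e^((-1+4i)t)v: X_1 = e^(-t)(cos(4t)·(2,3) + sin(4t)·(-1,-1)), X_2 = e^(-t)(sin(4t)·(2,3) - cos(4t)·(-1,-1)).
General solution: c_1X_1 + c_2X_2.
Applying x(0)=0, z(0)=2 gives c_1=2, c_2=-4.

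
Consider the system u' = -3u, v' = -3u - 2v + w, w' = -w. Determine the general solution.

u(t) = c_1e^(-3t), v(t) = 3c_1e^(-3t) + c_2e^(-2t) + c_3e^(-t), w(t) = c_3e^(-t)

Coefficient matrix A = [[-3, 0, 0], [-3, -2, 1], [0, 0, -1]].
det(A - λI) = 0 gives eigenvalues λ = -3, -2, -1.
For λ=-3: eigenvector (1,3,0).
For λ=-2: eigenvector (0,1,0).
For λ=-1: eigenvector (0,1,1).
General solution: c_1e^(-3t)(1,3,0) + c_2e^(-2t)(0,1,0) + c_3e^(-t)(0,1,1).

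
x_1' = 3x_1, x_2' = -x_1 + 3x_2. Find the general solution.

x_1(t) = C_2e^(3t), x_2(t) = -C_1e^(3t) - C_2te^(3t) - C_2e^(3t)

Coefficient matrix A = [[3, 0], [-1, 3]].
Characteristic polynomial det(A - λI) = λ^2 - 6λ + 9 = 0.
Single eigenvalue λ = 3 with algebraic multiplicity 2.
Eigenvector v = (0,-1); generalized eigenvector w with (A-λI)w=v is (1,-1).
General solution: e^(3t)[C_1·v + C_2·(t·v + w)].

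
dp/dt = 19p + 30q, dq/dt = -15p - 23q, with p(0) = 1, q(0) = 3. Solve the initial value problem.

Coefficient matrix A = [[19, 30], [-15, -23]].
Characteristic polynomial det(A - λI) = λ^2 + 4λ + 13 = 0.
Eigenvalues λ = -2 ± 3i (complex conjugate pair).
For λ=-2+3i: an eigenvector is (-3,2) - i(-1,1) = (-3 + i, 2 - i).
A real fundamental pair from Re and Im of e^((-2+3i)t)v: X_1 = e^(-2t)(cos(3t)·(-3,2) + sin(3t)·(-1,1)), X_2 = e^(-2t)(sin(3t)·(-3,2) - cos(3t)·(-1,1)).
General solution: K_1X_1 + K_2X_2.
Applying p(0)=1, q(0)=3 gives K_1=-4, K_2=-11.

p(t) = 37e^(-2t)sin(3t) + e^(-2t)cos(3t), q(t) = -26e^(-2t)sin(3t) + 3e^(-2t)cos(3t)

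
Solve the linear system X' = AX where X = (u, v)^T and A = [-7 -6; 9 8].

Coefficient matrix A = [[-7, -6], [9, 8]].
Characteristic polynomial det(A - λI) = λ^2 - λ - 2 = 0.
Eigenvalues λ = -1, 2.
For λ=-1: (A-λI) row 1 is [-6, -6], so an eigenvector is (1, -1).
For λ=2: (A-λI) row 1 is [-9, -6], so an eigenvector is (2, -3).
General solution: K_1e^(-t)(1,-1) + K_2e^(2t)(2,-3).

u(t) = K_1e^(-t) + 2K_2e^(2t), v(t) = -K_1e^(-t) - 3K_2e^(2t)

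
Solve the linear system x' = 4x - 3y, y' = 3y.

x(t) = -3c_1e^(3t) + c_2e^(4t), y(t) = -c_1e^(3t)

Coefficient matrix A = [[4, -3], [0, 3]].
Characteristic polynomial det(A - λI) = λ^2 - 7λ + 12 = 0.
Eigenvalues λ = 3, 4.
For λ=3: (A-λI) row 1 is [1, -3], so an eigenvector is (-3, -1).
For λ=4: (A-λI) row 1 is [0, -3], so an eigenvector is (1, 0).
General solution: c_1e^(3t)(-3,-1) + c_2e^(4t)(1,0).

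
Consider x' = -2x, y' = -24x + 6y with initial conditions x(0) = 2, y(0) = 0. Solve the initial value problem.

x(t) = 2e^(-2t), y(t) = -6e^(6t) + 6e^(-2t)

Coefficient matrix A = [[-2, 0], [-24, 6]].
Characteristic polynomial det(A - λI) = λ^2 - 4λ - 12 = 0.
Eigenvalues λ = 6, -2.
For λ=6: (A-λI) row 1 is [-8, 0], so an eigenvector is (0, -1).
For λ=-2: (A-λI) row 2 is [-24, 8], so an eigenvector is (1, 3).
General solution: C_1e^(6t)(0,-1) + C_2e^(-2t)(1,3).
Applying x(0)=2, y(0)=0 gives C_1=6, C_2=2.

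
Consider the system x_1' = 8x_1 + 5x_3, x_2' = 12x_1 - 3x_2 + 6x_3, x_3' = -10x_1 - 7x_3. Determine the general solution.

Coefficient matrix A = [[8, 0, 5], [12, -3, 6], [-10, 0, -7]].
det(A - λI) = 0 gives eigenvalues λ = -2, -3, 3.
For λ=-2: eigenvector (-1,0,2).
For λ=-3: eigenvector (0,1,0).
For λ=3: eigenvector (1,1,-1).
General solution: c_1e^(-2t)(-1,0,2) + c_2e^(-3t)(0,1,0) + c_3e^(3t)(1,1,-1).

x_1(t) = -c_1e^(-2t) + c_3e^(3t), x_2(t) = c_2e^(-3t) + c_3e^(3t), x_3(t) = 2c_1e^(-2t) - c_3e^(3t)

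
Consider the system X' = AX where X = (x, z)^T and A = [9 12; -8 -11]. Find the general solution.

Coefficient matrix A = [[9, 12], [-8, -11]].
Characteristic polynomial det(A - λI) = λ^2 + 2λ - 3 = 0.
Eigenvalues λ = 1, -3.
For λ=1: (A-λI) row 1 is [8, 12], so an eigenvector is (-3, 2).
For λ=-3: (A-λI) row 1 is [12, 12], so an eigenvector is (1, -1).
General solution: C_1e^(t)(-3,2) + C_2e^(-3t)(1,-1).

x(t) = -3C_1e^(t) + C_2e^(-3t), z(t) = 2C_1e^(t) - C_2e^(-3t)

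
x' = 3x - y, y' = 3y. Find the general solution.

x(t) = C_1e^(3t) + C_2te^(3t) - 2C_2e^(3t), y(t) = -C_2e^(3t)

Coefficient matrix A = [[3, -1], [0, 3]].
Characteristic polynomial det(A - λI) = λ^2 - 6λ + 9 = 0.
Single eigenvalue λ = 3 with algebraic multiplicity 2.
Eigenvector v = (1,0); generalized eigenvector w with (A-λI)w=v is (-2,-1).
General solution: e^(3t)[C_1·v + C_2·(t·v + w)].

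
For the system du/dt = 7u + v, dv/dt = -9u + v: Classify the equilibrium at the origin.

A = [[7,1],[-9,1]]; det(A-λI) = λ^2 - 8λ + 16.
repeated λ = 4 with a single eigenvector.

unstable improper node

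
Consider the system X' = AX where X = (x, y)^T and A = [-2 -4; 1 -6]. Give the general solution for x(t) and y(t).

x(t) = -2c_1e^(-4t) - 2c_2te^(-4t) - c_2e^(-4t), y(t) = -c_1e^(-4t) - c_2te^(-4t)

Coefficient matrix A = [[-2, -4], [1, -6]].
Characteristic polynomial det(A - λI) = λ^2 + 8λ + 16 = 0.
Single eigenvalue λ = -4 with algebraic multiplicity 2.
Eigenvector v = (-2,-1); generalized eigenvector w with (A-λI)w=v is (-1,0).
General solution: e^(-4t)[c_1·v + c_2·(t·v + w)].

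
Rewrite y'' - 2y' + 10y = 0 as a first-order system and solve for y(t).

y(t) = C_1e^(t)cos(3t) + C_2e^(t)sin(3t)

Let x_1 = y, x_2 = y'. Then x_1' = x_2 and x_2' = -10x_1 + 2x_2.
A = [[0,1],[-10,2]]; det(A-λI) = λ^2 - 2λ + 10.
Eigenvalues λ = 1 ± 3i.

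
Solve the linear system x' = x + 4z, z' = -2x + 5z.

x(t) = -c_1e^(3t)sin(2t) + c_1e^(3t)cos(2t) + c_2e^(3t)sin(2t) + c_2e^(3t)cos(2t), z(t) = -c_1e^(3t)sin(2t) + c_2e^(3t)cos(2t)

Coefficient matrix A = [[1, 4], [-2, 5]].
Characteristic polynomial det(A - λI) = λ^2 - 6λ + 13 = 0.
Eigenvalues λ = 3 ± 2i (complex conjugate pair).
For λ=3+2i: an eigenvector is (1,0) - i(-1,-1) = (1 + i, 0 + i).
A real fundamental pair from Re and Im of e^((3+2i)t)v: X_1 = e^(3t)(cos(2t)·(1,0) + sin(2t)·(-1,-1)), X_2 = e^(3t)(sin(2t)·(1,0) - cos(2t)·(-1,-1)).
General solution: c_1X_1 + c_2X_2.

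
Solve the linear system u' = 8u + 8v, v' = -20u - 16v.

u(t) = C_1e^(-4t)sin(4t) + C_1e^(-4t)cos(4t) + C_2e^(-4t)sin(4t) - C_2e^(-4t)cos(4t), v(t) = -2C_1e^(-4t)sin(4t) - C_1e^(-4t)cos(4t) - C_2e^(-4t)sin(4t) + 2C_2e^(-4t)cos(4t)

Coefficient matrix A = [[8, 8], [-20, -16]].
Characteristic polynomial det(A - λI) = λ^2 + 8λ + 32 = 0.
Eigenvalues λ = -4 ± 4i (complex conjugate pair).
For λ=-4+4i: an eigenvector is (1,-1) - i(1,-2) = (1 - i, -1 + 2i).
A real fundamental pair from Re and Im of e^((-4+4i)t)v: X_1 = e^(-4t)(cos(4t)·(1,-1) + sin(4t)·(1,-2)), X_2 = e^(-4t)(sin(4t)·(1,-1) - cos(4t)·(1,-2)).
General solution: C_1X_1 + C_2X_2.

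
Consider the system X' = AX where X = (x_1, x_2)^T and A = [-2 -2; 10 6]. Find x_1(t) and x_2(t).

Coefficient matrix A = [[-2, -2], [10, 6]].
Characteristic polynomial det(A - λI) = λ^2 - 4λ + 8 = 0.
Eigenvalues λ = 2 ± 2i (complex conjugate pair).
For λ=2+2i: an eigenvector is (0,1) - i(-1,2) = (0 + i, 1 - 2i).
A real fundamental pair from Re and Im of e^((2+2i)t)v: X_1 = e^(2t)(cos(2t)·(0,1) + sin(2t)·(-1,2)), X_2 = e^(2t)(sin(2t)·(0,1) - cos(2t)·(-1,2)).
General solution: K_1X_1 + K_2X_2.

x_1(t) = -K_1e^(2t)sin(2t) + K_2e^(2t)cos(2t), x_2(t) = 2K_1e^(2t)sin(2t) + K_1e^(2t)cos(2t) + K_2e^(2t)sin(2t) - 2K_2e^(2t)cos(2t)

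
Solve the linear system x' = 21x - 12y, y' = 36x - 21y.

x(t) = c_1e^(-3t) + 2c_2e^(3t), y(t) = 2c_1e^(-3t) + 3c_2e^(3t)

Coefficient matrix A = [[21, -12], [36, -21]].
Characteristic polynomial det(A - λI) = λ^2 - 9 = 0.
Eigenvalues λ = -3, 3.
For λ=-3: (A-λI) row 1 is [24, -12], so an eigenvector is (1, 2).
For λ=3: (A-λI) row 1 is [18, -12], so an eigenvector is (2, 3).
General solution: c_1e^(-3t)(1,2) + c_2e^(3t)(2,3).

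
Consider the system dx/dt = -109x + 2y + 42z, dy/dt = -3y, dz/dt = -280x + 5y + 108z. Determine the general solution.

Coefficient matrix A = [[-109, 2, 42], [0, -3, 0], [-280, 5, 108]].
det(A - λI) = 0 gives eigenvalues λ = 3, -4, -3.
For λ=3: eigenvector (-3,0,-8).
For λ=-4: eigenvector (-2,0,-5).
For λ=-3: eigenvector (2,1,5).
General solution: c_1e^(3t)(-3,0,-8) + c_2e^(-4t)(-2,0,-5) + c_3e^(-3t)(2,1,5).

x(t) = -3c_1e^(3t) - 2c_2e^(-4t) + 2c_3e^(-3t), y(t) = c_3e^(-3t), z(t) = -8c_1e^(3t) - 5c_2e^(-4t) + 5c_3e^(-3t)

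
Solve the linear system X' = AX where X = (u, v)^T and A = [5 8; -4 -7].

u(t) = -2K_1e^(t) + K_2e^(-3t), v(t) = K_1e^(t) - K_2e^(-3t)

Coefficient matrix A = [[5, 8], [-4, -7]].
Characteristic polynomial det(A - λI) = λ^2 + 2λ - 3 = 0.
Eigenvalues λ = 1, -3.
For λ=1: (A-λI) row 1 is [4, 8], so an eigenvector is (-2, 1).
For λ=-3: (A-λI) row 1 is [8, 8], so an eigenvector is (1, -1).
General solution: K_1e^(t)(-2,1) + K_2e^(-3t)(1,-1).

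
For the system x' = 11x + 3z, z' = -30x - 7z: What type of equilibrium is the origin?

A = [[11,3],[-30,-7]]; det(A-λI) = λ^2 - 4λ + 13.
λ = 2 ± 3i: positive real part.

unstable spiral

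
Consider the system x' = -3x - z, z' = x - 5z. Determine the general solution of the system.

Coefficient matrix A = [[-3, -1], [1, -5]].
Characteristic polynomial det(A - λI) = λ^2 + 8λ + 16 = 0.
Single eigenvalue λ = -4 with algebraic multiplicity 2.
Eigenvector v = (1,1); generalized eigenvector w with (A-λI)w=v is (-2,-3).
General solution: e^(-4t)[c_1·v + c_2·(t·v + w)].

x(t) = c_1e^(-4t) + c_2te^(-4t) - 2c_2e^(-4t), z(t) = c_1e^(-4t) + c_2te^(-4t) - 3c_2e^(-4t)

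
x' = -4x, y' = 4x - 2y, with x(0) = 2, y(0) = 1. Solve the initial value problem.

x(t) = 2e^(-4t), y(t) = 5e^(-2t) - 4e^(-4t)

Coefficient matrix A = [[-4, 0], [4, -2]].
Characteristic polynomial det(A - λI) = λ^2 + 6λ + 8 = 0.
Eigenvalues λ = -2, -4.
For λ=-2: (A-λI) row 1 is [-2, 0], so an eigenvector is (0, 1).
For λ=-4: (A-λI) row 2 is [4, 2], so an eigenvector is (-1, 2).
General solution: c_1e^(-2t)(0,1) + c_2e^(-4t)(-1,2).
Applying x(0)=2, y(0)=1 gives c_1=5, c_2=-2.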